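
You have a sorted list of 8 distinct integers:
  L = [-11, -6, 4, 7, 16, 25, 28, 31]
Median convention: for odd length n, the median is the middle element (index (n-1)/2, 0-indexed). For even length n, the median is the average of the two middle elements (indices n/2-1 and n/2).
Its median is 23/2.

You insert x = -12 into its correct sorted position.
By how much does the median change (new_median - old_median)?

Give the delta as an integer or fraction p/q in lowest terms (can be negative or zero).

Old median = 23/2
After inserting x = -12: new sorted = [-12, -11, -6, 4, 7, 16, 25, 28, 31]
New median = 7
Delta = 7 - 23/2 = -9/2

Answer: -9/2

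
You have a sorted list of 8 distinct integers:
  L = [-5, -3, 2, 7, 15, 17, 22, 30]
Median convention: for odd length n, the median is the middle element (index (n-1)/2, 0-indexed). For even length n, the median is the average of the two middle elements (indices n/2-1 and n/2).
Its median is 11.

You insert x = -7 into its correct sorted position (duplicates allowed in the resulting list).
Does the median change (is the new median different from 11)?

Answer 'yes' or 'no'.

Answer: yes

Derivation:
Old median = 11
Insert x = -7
New median = 7
Changed? yes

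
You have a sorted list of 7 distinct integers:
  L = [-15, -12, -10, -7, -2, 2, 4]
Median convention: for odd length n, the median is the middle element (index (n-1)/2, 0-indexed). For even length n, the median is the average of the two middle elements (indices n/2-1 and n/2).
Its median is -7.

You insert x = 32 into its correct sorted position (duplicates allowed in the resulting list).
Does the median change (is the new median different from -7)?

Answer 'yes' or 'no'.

Old median = -7
Insert x = 32
New median = -9/2
Changed? yes

Answer: yes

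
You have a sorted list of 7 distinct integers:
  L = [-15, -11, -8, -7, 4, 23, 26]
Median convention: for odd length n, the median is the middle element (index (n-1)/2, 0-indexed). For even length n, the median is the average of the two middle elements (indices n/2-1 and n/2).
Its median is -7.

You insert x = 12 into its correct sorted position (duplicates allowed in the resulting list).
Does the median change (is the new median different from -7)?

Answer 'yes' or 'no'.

Old median = -7
Insert x = 12
New median = -3/2
Changed? yes

Answer: yes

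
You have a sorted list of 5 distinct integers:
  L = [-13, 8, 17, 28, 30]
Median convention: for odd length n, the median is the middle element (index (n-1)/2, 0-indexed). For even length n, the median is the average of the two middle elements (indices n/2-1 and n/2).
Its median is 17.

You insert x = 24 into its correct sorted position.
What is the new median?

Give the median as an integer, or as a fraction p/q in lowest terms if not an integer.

Answer: 41/2

Derivation:
Old list (sorted, length 5): [-13, 8, 17, 28, 30]
Old median = 17
Insert x = 24
Old length odd (5). Middle was index 2 = 17.
New length even (6). New median = avg of two middle elements.
x = 24: 3 elements are < x, 2 elements are > x.
New sorted list: [-13, 8, 17, 24, 28, 30]
New median = 41/2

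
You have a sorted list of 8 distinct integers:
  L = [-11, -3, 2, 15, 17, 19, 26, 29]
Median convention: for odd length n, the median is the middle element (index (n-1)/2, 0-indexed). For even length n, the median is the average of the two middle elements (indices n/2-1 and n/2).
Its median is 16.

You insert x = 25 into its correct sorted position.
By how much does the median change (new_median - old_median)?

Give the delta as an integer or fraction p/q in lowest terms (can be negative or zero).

Answer: 1

Derivation:
Old median = 16
After inserting x = 25: new sorted = [-11, -3, 2, 15, 17, 19, 25, 26, 29]
New median = 17
Delta = 17 - 16 = 1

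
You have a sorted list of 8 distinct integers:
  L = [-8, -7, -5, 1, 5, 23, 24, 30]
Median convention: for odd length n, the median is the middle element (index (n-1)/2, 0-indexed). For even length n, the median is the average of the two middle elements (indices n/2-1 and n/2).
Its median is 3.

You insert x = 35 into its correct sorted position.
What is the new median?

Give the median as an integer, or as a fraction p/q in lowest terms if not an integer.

Old list (sorted, length 8): [-8, -7, -5, 1, 5, 23, 24, 30]
Old median = 3
Insert x = 35
Old length even (8). Middle pair: indices 3,4 = 1,5.
New length odd (9). New median = single middle element.
x = 35: 8 elements are < x, 0 elements are > x.
New sorted list: [-8, -7, -5, 1, 5, 23, 24, 30, 35]
New median = 5

Answer: 5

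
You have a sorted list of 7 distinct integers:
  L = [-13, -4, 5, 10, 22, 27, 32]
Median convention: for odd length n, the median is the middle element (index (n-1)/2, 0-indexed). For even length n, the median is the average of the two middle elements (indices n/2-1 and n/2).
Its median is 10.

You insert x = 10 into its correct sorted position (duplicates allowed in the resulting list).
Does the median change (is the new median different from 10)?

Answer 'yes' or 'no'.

Old median = 10
Insert x = 10
New median = 10
Changed? no

Answer: no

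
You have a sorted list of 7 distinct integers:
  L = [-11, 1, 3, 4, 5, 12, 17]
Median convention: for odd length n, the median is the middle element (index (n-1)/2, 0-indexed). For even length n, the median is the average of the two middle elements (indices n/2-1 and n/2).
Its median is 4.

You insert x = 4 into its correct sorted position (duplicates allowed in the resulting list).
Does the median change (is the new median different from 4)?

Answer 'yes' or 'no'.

Answer: no

Derivation:
Old median = 4
Insert x = 4
New median = 4
Changed? no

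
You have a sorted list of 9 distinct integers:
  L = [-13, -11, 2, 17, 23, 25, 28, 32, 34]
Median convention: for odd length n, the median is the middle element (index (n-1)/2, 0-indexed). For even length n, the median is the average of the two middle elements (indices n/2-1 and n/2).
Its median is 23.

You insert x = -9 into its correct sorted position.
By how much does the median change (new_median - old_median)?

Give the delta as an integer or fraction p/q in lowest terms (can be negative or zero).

Answer: -3

Derivation:
Old median = 23
After inserting x = -9: new sorted = [-13, -11, -9, 2, 17, 23, 25, 28, 32, 34]
New median = 20
Delta = 20 - 23 = -3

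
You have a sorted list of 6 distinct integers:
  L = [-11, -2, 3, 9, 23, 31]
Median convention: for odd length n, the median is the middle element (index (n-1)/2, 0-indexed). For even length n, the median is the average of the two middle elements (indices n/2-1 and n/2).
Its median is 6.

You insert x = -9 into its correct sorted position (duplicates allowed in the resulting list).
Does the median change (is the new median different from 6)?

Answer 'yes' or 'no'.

Old median = 6
Insert x = -9
New median = 3
Changed? yes

Answer: yes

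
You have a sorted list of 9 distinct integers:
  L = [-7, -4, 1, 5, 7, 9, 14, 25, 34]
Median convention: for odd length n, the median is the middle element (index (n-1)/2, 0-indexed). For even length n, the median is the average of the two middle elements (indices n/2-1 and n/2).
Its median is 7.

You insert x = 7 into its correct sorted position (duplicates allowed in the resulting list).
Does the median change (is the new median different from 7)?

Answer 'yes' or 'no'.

Old median = 7
Insert x = 7
New median = 7
Changed? no

Answer: no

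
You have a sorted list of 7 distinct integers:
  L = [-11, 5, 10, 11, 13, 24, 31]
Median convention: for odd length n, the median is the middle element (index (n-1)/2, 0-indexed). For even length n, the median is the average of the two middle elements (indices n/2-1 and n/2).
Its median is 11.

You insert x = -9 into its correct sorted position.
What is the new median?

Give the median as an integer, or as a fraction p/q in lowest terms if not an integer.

Old list (sorted, length 7): [-11, 5, 10, 11, 13, 24, 31]
Old median = 11
Insert x = -9
Old length odd (7). Middle was index 3 = 11.
New length even (8). New median = avg of two middle elements.
x = -9: 1 elements are < x, 6 elements are > x.
New sorted list: [-11, -9, 5, 10, 11, 13, 24, 31]
New median = 21/2

Answer: 21/2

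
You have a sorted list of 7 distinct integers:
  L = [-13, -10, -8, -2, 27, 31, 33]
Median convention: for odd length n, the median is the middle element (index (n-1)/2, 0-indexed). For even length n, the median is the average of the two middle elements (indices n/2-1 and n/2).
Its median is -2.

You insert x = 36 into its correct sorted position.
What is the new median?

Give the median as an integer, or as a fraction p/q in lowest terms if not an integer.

Answer: 25/2

Derivation:
Old list (sorted, length 7): [-13, -10, -8, -2, 27, 31, 33]
Old median = -2
Insert x = 36
Old length odd (7). Middle was index 3 = -2.
New length even (8). New median = avg of two middle elements.
x = 36: 7 elements are < x, 0 elements are > x.
New sorted list: [-13, -10, -8, -2, 27, 31, 33, 36]
New median = 25/2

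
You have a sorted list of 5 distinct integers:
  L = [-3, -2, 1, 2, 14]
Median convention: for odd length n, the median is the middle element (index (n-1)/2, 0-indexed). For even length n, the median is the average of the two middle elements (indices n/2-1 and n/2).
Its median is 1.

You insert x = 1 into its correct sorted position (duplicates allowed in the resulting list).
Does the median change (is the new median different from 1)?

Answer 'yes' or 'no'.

Answer: no

Derivation:
Old median = 1
Insert x = 1
New median = 1
Changed? no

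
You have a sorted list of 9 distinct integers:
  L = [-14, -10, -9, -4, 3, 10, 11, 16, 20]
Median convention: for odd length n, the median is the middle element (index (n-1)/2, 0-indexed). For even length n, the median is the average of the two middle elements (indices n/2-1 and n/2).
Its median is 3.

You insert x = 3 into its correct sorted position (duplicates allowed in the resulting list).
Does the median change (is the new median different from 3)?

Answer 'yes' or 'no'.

Old median = 3
Insert x = 3
New median = 3
Changed? no

Answer: no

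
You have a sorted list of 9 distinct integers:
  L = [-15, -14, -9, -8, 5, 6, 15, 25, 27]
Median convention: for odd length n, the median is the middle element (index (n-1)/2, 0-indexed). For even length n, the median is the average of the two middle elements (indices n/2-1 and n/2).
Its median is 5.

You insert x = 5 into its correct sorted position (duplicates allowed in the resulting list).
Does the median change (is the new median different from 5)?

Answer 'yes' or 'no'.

Old median = 5
Insert x = 5
New median = 5
Changed? no

Answer: no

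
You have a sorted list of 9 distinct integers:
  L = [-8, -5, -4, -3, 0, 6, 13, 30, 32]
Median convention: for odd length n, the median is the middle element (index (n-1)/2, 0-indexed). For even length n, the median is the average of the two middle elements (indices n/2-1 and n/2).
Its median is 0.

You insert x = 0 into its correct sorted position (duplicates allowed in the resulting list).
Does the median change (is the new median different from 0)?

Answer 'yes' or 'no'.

Answer: no

Derivation:
Old median = 0
Insert x = 0
New median = 0
Changed? no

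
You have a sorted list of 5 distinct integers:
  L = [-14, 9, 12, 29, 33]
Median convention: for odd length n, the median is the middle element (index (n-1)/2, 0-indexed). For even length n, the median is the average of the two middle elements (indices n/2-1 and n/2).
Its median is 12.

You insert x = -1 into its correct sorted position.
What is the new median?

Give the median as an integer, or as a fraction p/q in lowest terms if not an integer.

Answer: 21/2

Derivation:
Old list (sorted, length 5): [-14, 9, 12, 29, 33]
Old median = 12
Insert x = -1
Old length odd (5). Middle was index 2 = 12.
New length even (6). New median = avg of two middle elements.
x = -1: 1 elements are < x, 4 elements are > x.
New sorted list: [-14, -1, 9, 12, 29, 33]
New median = 21/2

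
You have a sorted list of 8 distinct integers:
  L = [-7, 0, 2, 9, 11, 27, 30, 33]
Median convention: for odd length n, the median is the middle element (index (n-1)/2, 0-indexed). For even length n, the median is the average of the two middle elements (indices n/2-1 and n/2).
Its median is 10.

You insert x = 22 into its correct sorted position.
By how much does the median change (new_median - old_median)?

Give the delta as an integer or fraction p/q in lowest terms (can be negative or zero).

Answer: 1

Derivation:
Old median = 10
After inserting x = 22: new sorted = [-7, 0, 2, 9, 11, 22, 27, 30, 33]
New median = 11
Delta = 11 - 10 = 1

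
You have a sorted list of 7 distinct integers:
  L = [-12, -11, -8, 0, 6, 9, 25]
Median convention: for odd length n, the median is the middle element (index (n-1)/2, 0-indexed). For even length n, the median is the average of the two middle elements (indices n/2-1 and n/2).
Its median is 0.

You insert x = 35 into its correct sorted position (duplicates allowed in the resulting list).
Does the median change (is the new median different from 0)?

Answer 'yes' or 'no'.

Old median = 0
Insert x = 35
New median = 3
Changed? yes

Answer: yes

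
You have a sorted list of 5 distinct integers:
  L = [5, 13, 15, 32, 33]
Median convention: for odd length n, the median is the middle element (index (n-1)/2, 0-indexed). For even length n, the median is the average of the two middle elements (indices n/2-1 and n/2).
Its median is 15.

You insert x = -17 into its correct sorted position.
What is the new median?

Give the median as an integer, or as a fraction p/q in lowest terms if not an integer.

Answer: 14

Derivation:
Old list (sorted, length 5): [5, 13, 15, 32, 33]
Old median = 15
Insert x = -17
Old length odd (5). Middle was index 2 = 15.
New length even (6). New median = avg of two middle elements.
x = -17: 0 elements are < x, 5 elements are > x.
New sorted list: [-17, 5, 13, 15, 32, 33]
New median = 14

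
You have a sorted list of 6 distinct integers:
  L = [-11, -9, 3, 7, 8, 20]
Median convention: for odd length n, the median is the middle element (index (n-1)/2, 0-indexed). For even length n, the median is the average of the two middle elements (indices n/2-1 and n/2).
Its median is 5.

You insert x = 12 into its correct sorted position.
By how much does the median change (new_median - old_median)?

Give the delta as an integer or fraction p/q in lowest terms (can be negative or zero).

Answer: 2

Derivation:
Old median = 5
After inserting x = 12: new sorted = [-11, -9, 3, 7, 8, 12, 20]
New median = 7
Delta = 7 - 5 = 2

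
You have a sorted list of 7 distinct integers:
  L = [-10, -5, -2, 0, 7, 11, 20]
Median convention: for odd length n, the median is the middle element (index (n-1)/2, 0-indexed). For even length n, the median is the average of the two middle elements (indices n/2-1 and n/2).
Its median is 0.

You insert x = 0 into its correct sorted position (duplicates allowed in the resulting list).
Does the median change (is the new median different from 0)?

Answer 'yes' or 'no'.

Answer: no

Derivation:
Old median = 0
Insert x = 0
New median = 0
Changed? no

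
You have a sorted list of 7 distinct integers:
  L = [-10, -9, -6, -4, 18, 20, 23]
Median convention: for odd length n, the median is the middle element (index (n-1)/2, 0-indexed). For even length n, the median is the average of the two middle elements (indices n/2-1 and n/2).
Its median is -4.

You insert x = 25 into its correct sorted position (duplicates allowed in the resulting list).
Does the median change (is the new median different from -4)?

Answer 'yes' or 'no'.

Old median = -4
Insert x = 25
New median = 7
Changed? yes

Answer: yes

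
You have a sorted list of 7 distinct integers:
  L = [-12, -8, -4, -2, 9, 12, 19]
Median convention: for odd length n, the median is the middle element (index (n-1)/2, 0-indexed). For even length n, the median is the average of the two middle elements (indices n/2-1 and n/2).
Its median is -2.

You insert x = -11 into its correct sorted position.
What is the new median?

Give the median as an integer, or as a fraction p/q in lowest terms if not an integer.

Answer: -3

Derivation:
Old list (sorted, length 7): [-12, -8, -4, -2, 9, 12, 19]
Old median = -2
Insert x = -11
Old length odd (7). Middle was index 3 = -2.
New length even (8). New median = avg of two middle elements.
x = -11: 1 elements are < x, 6 elements are > x.
New sorted list: [-12, -11, -8, -4, -2, 9, 12, 19]
New median = -3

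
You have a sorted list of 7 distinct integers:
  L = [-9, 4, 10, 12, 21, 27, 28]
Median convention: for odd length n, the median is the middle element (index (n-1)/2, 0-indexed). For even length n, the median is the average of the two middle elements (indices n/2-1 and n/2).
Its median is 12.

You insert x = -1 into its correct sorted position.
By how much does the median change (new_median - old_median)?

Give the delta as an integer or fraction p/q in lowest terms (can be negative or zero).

Answer: -1

Derivation:
Old median = 12
After inserting x = -1: new sorted = [-9, -1, 4, 10, 12, 21, 27, 28]
New median = 11
Delta = 11 - 12 = -1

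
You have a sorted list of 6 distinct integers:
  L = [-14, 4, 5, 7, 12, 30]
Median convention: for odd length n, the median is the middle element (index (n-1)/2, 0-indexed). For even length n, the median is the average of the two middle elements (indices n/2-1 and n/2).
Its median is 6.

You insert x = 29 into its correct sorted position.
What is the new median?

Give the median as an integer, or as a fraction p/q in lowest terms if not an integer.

Old list (sorted, length 6): [-14, 4, 5, 7, 12, 30]
Old median = 6
Insert x = 29
Old length even (6). Middle pair: indices 2,3 = 5,7.
New length odd (7). New median = single middle element.
x = 29: 5 elements are < x, 1 elements are > x.
New sorted list: [-14, 4, 5, 7, 12, 29, 30]
New median = 7

Answer: 7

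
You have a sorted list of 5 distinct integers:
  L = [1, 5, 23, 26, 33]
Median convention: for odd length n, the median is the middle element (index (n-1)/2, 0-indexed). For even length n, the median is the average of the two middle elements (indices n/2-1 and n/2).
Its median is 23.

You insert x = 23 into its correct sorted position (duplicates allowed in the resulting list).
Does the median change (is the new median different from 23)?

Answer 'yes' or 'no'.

Answer: no

Derivation:
Old median = 23
Insert x = 23
New median = 23
Changed? no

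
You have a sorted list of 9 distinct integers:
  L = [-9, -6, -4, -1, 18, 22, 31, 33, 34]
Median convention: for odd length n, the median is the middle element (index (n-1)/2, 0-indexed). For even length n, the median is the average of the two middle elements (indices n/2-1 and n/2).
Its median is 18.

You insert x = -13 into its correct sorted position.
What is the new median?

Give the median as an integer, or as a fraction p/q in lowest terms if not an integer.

Answer: 17/2

Derivation:
Old list (sorted, length 9): [-9, -6, -4, -1, 18, 22, 31, 33, 34]
Old median = 18
Insert x = -13
Old length odd (9). Middle was index 4 = 18.
New length even (10). New median = avg of two middle elements.
x = -13: 0 elements are < x, 9 elements are > x.
New sorted list: [-13, -9, -6, -4, -1, 18, 22, 31, 33, 34]
New median = 17/2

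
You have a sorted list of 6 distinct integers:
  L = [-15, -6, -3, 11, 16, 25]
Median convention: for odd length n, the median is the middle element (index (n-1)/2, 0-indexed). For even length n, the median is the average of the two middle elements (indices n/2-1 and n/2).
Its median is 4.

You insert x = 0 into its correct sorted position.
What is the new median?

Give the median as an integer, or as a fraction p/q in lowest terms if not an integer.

Old list (sorted, length 6): [-15, -6, -3, 11, 16, 25]
Old median = 4
Insert x = 0
Old length even (6). Middle pair: indices 2,3 = -3,11.
New length odd (7). New median = single middle element.
x = 0: 3 elements are < x, 3 elements are > x.
New sorted list: [-15, -6, -3, 0, 11, 16, 25]
New median = 0

Answer: 0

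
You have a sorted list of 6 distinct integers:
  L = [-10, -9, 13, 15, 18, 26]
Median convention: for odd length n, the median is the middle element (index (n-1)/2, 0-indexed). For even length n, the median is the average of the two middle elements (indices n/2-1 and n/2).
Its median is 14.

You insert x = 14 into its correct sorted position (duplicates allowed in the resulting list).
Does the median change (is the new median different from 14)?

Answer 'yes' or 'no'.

Old median = 14
Insert x = 14
New median = 14
Changed? no

Answer: no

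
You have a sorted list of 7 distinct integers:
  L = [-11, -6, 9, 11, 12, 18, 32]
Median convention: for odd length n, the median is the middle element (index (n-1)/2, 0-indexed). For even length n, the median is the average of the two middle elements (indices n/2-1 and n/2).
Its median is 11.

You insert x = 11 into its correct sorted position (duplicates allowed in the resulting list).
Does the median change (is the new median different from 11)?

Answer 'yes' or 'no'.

Old median = 11
Insert x = 11
New median = 11
Changed? no

Answer: no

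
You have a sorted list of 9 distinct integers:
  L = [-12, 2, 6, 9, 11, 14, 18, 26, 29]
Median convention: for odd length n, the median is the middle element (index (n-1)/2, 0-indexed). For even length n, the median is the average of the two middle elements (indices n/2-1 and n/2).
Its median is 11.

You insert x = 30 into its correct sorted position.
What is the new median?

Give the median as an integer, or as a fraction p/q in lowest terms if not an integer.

Answer: 25/2

Derivation:
Old list (sorted, length 9): [-12, 2, 6, 9, 11, 14, 18, 26, 29]
Old median = 11
Insert x = 30
Old length odd (9). Middle was index 4 = 11.
New length even (10). New median = avg of two middle elements.
x = 30: 9 elements are < x, 0 elements are > x.
New sorted list: [-12, 2, 6, 9, 11, 14, 18, 26, 29, 30]
New median = 25/2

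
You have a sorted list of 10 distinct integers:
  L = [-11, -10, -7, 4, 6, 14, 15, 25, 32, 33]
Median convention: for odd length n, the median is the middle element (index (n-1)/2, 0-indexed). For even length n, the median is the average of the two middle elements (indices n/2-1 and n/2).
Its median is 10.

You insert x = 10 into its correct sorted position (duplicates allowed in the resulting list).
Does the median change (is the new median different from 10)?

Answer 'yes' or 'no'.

Answer: no

Derivation:
Old median = 10
Insert x = 10
New median = 10
Changed? no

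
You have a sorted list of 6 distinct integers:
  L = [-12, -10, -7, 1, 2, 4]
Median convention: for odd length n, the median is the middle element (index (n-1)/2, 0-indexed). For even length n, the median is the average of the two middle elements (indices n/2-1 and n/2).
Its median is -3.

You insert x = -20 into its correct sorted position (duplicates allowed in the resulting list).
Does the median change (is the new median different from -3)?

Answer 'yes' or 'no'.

Answer: yes

Derivation:
Old median = -3
Insert x = -20
New median = -7
Changed? yes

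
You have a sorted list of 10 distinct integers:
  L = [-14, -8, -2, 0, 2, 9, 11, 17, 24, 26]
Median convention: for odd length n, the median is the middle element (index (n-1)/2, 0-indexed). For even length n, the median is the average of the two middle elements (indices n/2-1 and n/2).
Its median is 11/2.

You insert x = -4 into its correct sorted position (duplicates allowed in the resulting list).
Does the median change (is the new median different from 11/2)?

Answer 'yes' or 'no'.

Answer: yes

Derivation:
Old median = 11/2
Insert x = -4
New median = 2
Changed? yes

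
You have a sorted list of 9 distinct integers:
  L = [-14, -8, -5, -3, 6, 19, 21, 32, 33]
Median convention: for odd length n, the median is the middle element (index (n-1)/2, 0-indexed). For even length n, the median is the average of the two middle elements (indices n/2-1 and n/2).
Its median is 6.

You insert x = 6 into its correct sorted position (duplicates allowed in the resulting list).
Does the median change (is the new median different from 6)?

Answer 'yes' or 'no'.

Answer: no

Derivation:
Old median = 6
Insert x = 6
New median = 6
Changed? no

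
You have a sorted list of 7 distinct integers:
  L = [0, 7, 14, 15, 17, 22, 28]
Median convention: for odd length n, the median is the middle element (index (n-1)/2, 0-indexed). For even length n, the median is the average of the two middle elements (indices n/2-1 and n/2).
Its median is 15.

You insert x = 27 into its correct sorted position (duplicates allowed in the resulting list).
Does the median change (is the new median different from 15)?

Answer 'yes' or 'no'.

Old median = 15
Insert x = 27
New median = 16
Changed? yes

Answer: yes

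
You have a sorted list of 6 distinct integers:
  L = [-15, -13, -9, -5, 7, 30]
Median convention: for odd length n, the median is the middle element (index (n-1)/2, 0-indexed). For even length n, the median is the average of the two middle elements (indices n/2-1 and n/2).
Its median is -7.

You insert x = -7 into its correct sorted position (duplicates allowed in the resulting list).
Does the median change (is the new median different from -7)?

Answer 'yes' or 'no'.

Answer: no

Derivation:
Old median = -7
Insert x = -7
New median = -7
Changed? no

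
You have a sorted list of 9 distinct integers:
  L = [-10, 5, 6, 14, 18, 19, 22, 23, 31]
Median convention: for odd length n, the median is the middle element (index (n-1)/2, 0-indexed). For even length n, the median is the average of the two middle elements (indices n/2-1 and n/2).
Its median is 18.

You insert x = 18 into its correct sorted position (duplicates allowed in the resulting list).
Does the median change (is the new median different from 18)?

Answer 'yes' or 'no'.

Old median = 18
Insert x = 18
New median = 18
Changed? no

Answer: no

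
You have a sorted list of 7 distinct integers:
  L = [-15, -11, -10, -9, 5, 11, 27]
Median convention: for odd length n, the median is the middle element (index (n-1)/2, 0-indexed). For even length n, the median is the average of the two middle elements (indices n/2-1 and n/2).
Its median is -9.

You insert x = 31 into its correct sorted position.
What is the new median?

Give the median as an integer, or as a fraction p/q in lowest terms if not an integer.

Old list (sorted, length 7): [-15, -11, -10, -9, 5, 11, 27]
Old median = -9
Insert x = 31
Old length odd (7). Middle was index 3 = -9.
New length even (8). New median = avg of two middle elements.
x = 31: 7 elements are < x, 0 elements are > x.
New sorted list: [-15, -11, -10, -9, 5, 11, 27, 31]
New median = -2

Answer: -2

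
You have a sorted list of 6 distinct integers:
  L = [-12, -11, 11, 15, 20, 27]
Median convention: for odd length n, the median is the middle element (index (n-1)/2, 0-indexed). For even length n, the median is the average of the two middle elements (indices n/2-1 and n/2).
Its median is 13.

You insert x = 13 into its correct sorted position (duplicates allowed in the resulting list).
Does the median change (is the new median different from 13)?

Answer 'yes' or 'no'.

Old median = 13
Insert x = 13
New median = 13
Changed? no

Answer: no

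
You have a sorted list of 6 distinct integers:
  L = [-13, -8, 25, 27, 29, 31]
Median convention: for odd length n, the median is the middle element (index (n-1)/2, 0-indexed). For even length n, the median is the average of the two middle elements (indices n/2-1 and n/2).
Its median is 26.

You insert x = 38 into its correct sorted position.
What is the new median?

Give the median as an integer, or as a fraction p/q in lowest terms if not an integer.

Old list (sorted, length 6): [-13, -8, 25, 27, 29, 31]
Old median = 26
Insert x = 38
Old length even (6). Middle pair: indices 2,3 = 25,27.
New length odd (7). New median = single middle element.
x = 38: 6 elements are < x, 0 elements are > x.
New sorted list: [-13, -8, 25, 27, 29, 31, 38]
New median = 27

Answer: 27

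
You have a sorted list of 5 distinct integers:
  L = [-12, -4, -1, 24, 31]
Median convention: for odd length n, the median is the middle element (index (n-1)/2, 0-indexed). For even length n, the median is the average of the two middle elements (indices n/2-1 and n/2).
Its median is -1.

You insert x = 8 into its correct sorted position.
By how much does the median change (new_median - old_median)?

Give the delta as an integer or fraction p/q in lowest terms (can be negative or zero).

Answer: 9/2

Derivation:
Old median = -1
After inserting x = 8: new sorted = [-12, -4, -1, 8, 24, 31]
New median = 7/2
Delta = 7/2 - -1 = 9/2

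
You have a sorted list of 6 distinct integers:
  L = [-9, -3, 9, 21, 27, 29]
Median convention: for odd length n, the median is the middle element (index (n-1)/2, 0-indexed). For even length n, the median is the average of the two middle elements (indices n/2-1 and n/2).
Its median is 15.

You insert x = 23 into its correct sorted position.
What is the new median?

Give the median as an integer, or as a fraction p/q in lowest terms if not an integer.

Old list (sorted, length 6): [-9, -3, 9, 21, 27, 29]
Old median = 15
Insert x = 23
Old length even (6). Middle pair: indices 2,3 = 9,21.
New length odd (7). New median = single middle element.
x = 23: 4 elements are < x, 2 elements are > x.
New sorted list: [-9, -3, 9, 21, 23, 27, 29]
New median = 21

Answer: 21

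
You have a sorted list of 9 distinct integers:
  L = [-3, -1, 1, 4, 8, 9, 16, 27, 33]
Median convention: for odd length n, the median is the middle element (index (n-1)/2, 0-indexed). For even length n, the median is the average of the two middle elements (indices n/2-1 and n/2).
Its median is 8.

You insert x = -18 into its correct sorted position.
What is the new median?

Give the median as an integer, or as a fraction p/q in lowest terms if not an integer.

Answer: 6

Derivation:
Old list (sorted, length 9): [-3, -1, 1, 4, 8, 9, 16, 27, 33]
Old median = 8
Insert x = -18
Old length odd (9). Middle was index 4 = 8.
New length even (10). New median = avg of two middle elements.
x = -18: 0 elements are < x, 9 elements are > x.
New sorted list: [-18, -3, -1, 1, 4, 8, 9, 16, 27, 33]
New median = 6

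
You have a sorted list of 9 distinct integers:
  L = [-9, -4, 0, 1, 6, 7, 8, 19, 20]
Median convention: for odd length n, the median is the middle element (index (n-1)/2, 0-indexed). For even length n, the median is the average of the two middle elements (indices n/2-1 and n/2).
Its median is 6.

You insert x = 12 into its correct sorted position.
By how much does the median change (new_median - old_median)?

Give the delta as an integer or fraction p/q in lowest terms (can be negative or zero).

Old median = 6
After inserting x = 12: new sorted = [-9, -4, 0, 1, 6, 7, 8, 12, 19, 20]
New median = 13/2
Delta = 13/2 - 6 = 1/2

Answer: 1/2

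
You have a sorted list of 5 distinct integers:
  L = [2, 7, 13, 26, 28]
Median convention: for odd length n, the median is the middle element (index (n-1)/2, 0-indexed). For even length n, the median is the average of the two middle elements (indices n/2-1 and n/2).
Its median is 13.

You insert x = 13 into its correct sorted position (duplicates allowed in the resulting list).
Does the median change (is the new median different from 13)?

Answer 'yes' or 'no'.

Answer: no

Derivation:
Old median = 13
Insert x = 13
New median = 13
Changed? no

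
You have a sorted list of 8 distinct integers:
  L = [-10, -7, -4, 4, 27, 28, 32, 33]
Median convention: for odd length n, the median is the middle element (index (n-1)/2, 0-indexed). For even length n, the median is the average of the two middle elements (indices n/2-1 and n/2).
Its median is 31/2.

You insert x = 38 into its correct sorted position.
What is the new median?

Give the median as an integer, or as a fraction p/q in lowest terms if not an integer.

Old list (sorted, length 8): [-10, -7, -4, 4, 27, 28, 32, 33]
Old median = 31/2
Insert x = 38
Old length even (8). Middle pair: indices 3,4 = 4,27.
New length odd (9). New median = single middle element.
x = 38: 8 elements are < x, 0 elements are > x.
New sorted list: [-10, -7, -4, 4, 27, 28, 32, 33, 38]
New median = 27

Answer: 27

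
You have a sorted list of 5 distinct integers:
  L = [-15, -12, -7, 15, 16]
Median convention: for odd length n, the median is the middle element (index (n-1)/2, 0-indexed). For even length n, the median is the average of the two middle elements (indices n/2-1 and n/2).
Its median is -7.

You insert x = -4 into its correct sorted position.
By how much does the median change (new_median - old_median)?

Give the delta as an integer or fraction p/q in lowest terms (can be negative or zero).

Old median = -7
After inserting x = -4: new sorted = [-15, -12, -7, -4, 15, 16]
New median = -11/2
Delta = -11/2 - -7 = 3/2

Answer: 3/2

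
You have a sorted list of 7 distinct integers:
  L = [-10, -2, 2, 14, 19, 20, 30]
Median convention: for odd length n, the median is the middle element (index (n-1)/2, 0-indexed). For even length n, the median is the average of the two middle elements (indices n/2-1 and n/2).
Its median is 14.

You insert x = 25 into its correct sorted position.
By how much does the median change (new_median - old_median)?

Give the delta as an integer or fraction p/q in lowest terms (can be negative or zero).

Old median = 14
After inserting x = 25: new sorted = [-10, -2, 2, 14, 19, 20, 25, 30]
New median = 33/2
Delta = 33/2 - 14 = 5/2

Answer: 5/2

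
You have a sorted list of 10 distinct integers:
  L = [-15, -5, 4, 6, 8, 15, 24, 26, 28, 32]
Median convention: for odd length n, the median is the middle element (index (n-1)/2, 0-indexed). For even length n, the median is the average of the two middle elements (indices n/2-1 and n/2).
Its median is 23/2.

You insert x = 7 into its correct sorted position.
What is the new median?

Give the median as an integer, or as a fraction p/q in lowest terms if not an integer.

Old list (sorted, length 10): [-15, -5, 4, 6, 8, 15, 24, 26, 28, 32]
Old median = 23/2
Insert x = 7
Old length even (10). Middle pair: indices 4,5 = 8,15.
New length odd (11). New median = single middle element.
x = 7: 4 elements are < x, 6 elements are > x.
New sorted list: [-15, -5, 4, 6, 7, 8, 15, 24, 26, 28, 32]
New median = 8

Answer: 8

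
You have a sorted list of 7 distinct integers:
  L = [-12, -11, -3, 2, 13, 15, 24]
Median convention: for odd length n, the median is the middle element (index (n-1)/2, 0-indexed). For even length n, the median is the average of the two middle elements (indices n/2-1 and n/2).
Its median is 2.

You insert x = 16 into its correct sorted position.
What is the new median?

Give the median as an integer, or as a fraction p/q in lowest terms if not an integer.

Old list (sorted, length 7): [-12, -11, -3, 2, 13, 15, 24]
Old median = 2
Insert x = 16
Old length odd (7). Middle was index 3 = 2.
New length even (8). New median = avg of two middle elements.
x = 16: 6 elements are < x, 1 elements are > x.
New sorted list: [-12, -11, -3, 2, 13, 15, 16, 24]
New median = 15/2

Answer: 15/2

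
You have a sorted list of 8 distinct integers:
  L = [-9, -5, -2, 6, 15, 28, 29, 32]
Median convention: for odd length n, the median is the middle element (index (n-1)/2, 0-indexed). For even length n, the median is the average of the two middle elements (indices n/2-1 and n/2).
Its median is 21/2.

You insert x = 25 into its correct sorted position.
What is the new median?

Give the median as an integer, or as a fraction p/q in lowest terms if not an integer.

Old list (sorted, length 8): [-9, -5, -2, 6, 15, 28, 29, 32]
Old median = 21/2
Insert x = 25
Old length even (8). Middle pair: indices 3,4 = 6,15.
New length odd (9). New median = single middle element.
x = 25: 5 elements are < x, 3 elements are > x.
New sorted list: [-9, -5, -2, 6, 15, 25, 28, 29, 32]
New median = 15

Answer: 15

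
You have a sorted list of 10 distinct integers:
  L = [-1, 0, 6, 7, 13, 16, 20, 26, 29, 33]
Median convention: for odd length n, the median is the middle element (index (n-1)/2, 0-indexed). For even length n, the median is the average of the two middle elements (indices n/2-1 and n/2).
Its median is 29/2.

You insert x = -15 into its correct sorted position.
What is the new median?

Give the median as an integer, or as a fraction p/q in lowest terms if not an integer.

Old list (sorted, length 10): [-1, 0, 6, 7, 13, 16, 20, 26, 29, 33]
Old median = 29/2
Insert x = -15
Old length even (10). Middle pair: indices 4,5 = 13,16.
New length odd (11). New median = single middle element.
x = -15: 0 elements are < x, 10 elements are > x.
New sorted list: [-15, -1, 0, 6, 7, 13, 16, 20, 26, 29, 33]
New median = 13

Answer: 13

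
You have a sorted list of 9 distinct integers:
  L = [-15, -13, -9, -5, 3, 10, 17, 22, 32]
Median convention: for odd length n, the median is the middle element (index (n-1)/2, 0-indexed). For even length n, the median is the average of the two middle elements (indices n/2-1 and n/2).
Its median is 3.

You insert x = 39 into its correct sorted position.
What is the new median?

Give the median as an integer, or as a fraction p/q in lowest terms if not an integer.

Answer: 13/2

Derivation:
Old list (sorted, length 9): [-15, -13, -9, -5, 3, 10, 17, 22, 32]
Old median = 3
Insert x = 39
Old length odd (9). Middle was index 4 = 3.
New length even (10). New median = avg of two middle elements.
x = 39: 9 elements are < x, 0 elements are > x.
New sorted list: [-15, -13, -9, -5, 3, 10, 17, 22, 32, 39]
New median = 13/2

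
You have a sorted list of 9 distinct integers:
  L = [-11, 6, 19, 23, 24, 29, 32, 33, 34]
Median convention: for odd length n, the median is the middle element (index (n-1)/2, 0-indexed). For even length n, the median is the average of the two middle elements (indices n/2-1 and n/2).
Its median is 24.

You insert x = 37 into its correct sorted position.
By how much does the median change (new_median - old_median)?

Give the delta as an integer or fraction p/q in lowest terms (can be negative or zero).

Answer: 5/2

Derivation:
Old median = 24
After inserting x = 37: new sorted = [-11, 6, 19, 23, 24, 29, 32, 33, 34, 37]
New median = 53/2
Delta = 53/2 - 24 = 5/2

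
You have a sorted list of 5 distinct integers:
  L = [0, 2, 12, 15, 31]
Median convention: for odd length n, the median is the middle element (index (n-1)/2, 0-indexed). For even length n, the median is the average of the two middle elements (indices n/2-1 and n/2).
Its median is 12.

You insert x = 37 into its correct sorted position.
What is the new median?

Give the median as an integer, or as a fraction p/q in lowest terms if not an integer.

Old list (sorted, length 5): [0, 2, 12, 15, 31]
Old median = 12
Insert x = 37
Old length odd (5). Middle was index 2 = 12.
New length even (6). New median = avg of two middle elements.
x = 37: 5 elements are < x, 0 elements are > x.
New sorted list: [0, 2, 12, 15, 31, 37]
New median = 27/2

Answer: 27/2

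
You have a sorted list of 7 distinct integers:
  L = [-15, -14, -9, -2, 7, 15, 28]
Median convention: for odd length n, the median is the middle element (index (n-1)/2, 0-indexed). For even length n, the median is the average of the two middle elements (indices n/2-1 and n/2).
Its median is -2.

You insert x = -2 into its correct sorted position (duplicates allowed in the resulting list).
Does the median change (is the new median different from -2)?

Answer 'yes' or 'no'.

Old median = -2
Insert x = -2
New median = -2
Changed? no

Answer: no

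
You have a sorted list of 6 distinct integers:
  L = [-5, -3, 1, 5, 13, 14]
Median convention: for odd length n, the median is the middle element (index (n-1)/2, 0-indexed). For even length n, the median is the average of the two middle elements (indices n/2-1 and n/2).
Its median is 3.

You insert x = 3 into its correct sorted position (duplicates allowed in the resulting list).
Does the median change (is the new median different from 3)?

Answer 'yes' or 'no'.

Answer: no

Derivation:
Old median = 3
Insert x = 3
New median = 3
Changed? no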